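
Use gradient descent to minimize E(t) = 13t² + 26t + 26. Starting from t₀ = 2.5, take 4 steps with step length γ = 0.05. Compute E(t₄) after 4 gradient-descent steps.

13.0104483925

E′(t) = 26t + 26
Step 1: E′(2.5) = 91; t₁ = 2.5 − 0.05·91 = -2.05
Step 2: E′(-2.05) = -27.3; t₂ = -2.05 − 0.05·(-27.3) = -0.685
Step 3: E′(-0.685) = 8.19; t₃ = -0.685 − 0.05·8.19 = -1.0945
Step 4: E′(-1.0945) = -2.457; t₄ = -1.0945 − 0.05·(-2.457) = -0.97165
E(-0.97165) = 13.0104483925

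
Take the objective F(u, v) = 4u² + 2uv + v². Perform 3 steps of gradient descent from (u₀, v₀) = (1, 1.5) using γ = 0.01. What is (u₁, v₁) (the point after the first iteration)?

∇F = (8u + 2v, 2u + 2v)
Step 1: at (1, 1.5), ∇F = (11, 5) → (1, 1.5) − 0.01·(11, 5) = (0.89, 1.45)

(0.89, 1.45)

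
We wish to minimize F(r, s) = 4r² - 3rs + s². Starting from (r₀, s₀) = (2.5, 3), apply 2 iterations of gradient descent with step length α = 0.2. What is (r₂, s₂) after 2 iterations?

(1.8, 2.16)

∇F = (8r - 3s, -3r + 2s)
Step 1: at (2.5, 3), ∇F = (11, -1.5) → (2.5, 3) − 0.2·(11, -1.5) = (0.3, 3.3)
Step 2: at (0.3, 3.3), ∇F = (-7.5, 5.7) → (0.3, 3.3) − 0.2·(-7.5, 5.7) = (1.8, 2.16)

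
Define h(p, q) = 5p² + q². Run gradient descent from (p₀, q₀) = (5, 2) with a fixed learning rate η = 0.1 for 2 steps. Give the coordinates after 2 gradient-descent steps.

∇h = (10p, 2q)
(p₁, q₁) = (5, 2) − 0.1·(50, 4) = (0, 1.6)
(p₂, q₂) = (0, 1.6) − 0.1·(0, 3.2) = (0, 1.28)

(0, 1.28)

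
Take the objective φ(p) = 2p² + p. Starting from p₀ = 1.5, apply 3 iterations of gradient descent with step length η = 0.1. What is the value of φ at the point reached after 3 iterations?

0.160768

φ′(p) = 4p + 1
Step 1: φ′(1.5) = 7; p₁ = 1.5 − 0.1·7 = 0.8
Step 2: φ′(0.8) = 4.2; p₂ = 0.8 − 0.1·4.2 = 0.38
Step 3: φ′(0.38) = 2.52; p₃ = 0.38 − 0.1·2.52 = 0.128
φ(0.128) = 0.160768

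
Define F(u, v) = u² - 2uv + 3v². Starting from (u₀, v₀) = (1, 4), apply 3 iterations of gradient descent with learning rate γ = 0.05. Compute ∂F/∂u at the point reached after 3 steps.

∇F = (2u - 2v, -2u + 6v)
(u₁, v₁) = (1, 4) − 0.05·(-6, 22) = (1.3, 2.9)
(u₂, v₂) = (1.3, 2.9) − 0.05·(-3.2, 14.8) = (1.46, 2.16)
(u₃, v₃) = (1.46, 2.16) − 0.05·(-1.4, 10.04) = (1.53, 1.658)
∂F/∂u at (1.53, 1.658) = -0.256

-0.256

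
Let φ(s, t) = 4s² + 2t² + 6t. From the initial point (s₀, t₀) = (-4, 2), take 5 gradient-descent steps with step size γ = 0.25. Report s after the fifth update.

∇φ = (8s, 4t + 6)
(s₁, t₁) = (-4, 2) − 0.25·(-32, 14) = (4, -1.5)
(s₂, t₂) = (4, -1.5) − 0.25·(32, 0) = (-4, -1.5)
(s₃, t₃) = (-4, -1.5) − 0.25·(-32, 0) = (4, -1.5)
(s₄, t₄) = (4, -1.5) − 0.25·(32, 0) = (-4, -1.5)
(s₅, t₅) = (-4, -1.5) − 0.25·(-32, 0) = (4, -1.5)
s = 4

4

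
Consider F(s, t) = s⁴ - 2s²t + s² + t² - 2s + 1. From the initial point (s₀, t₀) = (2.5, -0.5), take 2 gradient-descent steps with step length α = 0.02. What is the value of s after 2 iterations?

0.96274168

∇F = (4s³ - 4st + 2s - 2, -2s² + 2t)
(s₁, t₁) = (2.5, -0.5) − 0.02·(70.5, -13.5) = (1.09, -0.23)
(s₂, t₂) = (1.09, -0.23) − 0.02·(6.362916, -2.8362) = (0.96274168, -0.173276)
s = 0.96274168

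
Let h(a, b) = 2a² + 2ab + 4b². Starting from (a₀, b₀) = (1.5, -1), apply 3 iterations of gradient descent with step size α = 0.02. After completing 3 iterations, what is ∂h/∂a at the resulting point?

∇h = (4a + 2b, 2a + 8b)
Step 1: at (1.5, -1), ∇h = (4, -5) → (1.5, -1) − 0.02·(4, -5) = (1.42, -0.9)
Step 2: at (1.42, -0.9), ∇h = (3.88, -4.36) → (1.42, -0.9) − 0.02·(3.88, -4.36) = (1.3424, -0.8128)
Step 3: at (1.3424, -0.8128), ∇h = (3.744, -3.8176) → (1.3424, -0.8128) − 0.02·(3.744, -3.8176) = (1.26752, -0.736448)
∂h/∂a at (1.26752, -0.736448) = 3.597184

3.597184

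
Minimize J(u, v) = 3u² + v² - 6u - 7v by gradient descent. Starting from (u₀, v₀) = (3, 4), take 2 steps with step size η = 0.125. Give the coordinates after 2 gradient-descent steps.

(1.125, 3.78125)

∇J = (6u - 6, 2v - 7)
(u₁, v₁) = (3, 4) − 0.125·(12, 1) = (1.5, 3.875)
(u₂, v₂) = (1.5, 3.875) − 0.125·(3, 0.75) = (1.125, 3.78125)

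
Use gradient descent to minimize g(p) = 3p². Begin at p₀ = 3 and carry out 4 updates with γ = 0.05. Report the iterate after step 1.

2.1

g′(p) = 6p
p₁ = 3 − 0.05·18 = 2.1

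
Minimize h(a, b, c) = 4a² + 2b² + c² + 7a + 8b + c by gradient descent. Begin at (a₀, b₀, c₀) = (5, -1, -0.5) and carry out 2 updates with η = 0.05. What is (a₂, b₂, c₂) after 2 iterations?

(1.24, -1.36, -0.5)

∇h = (8a + 7, 4b + 8, 2c + 1)
Step 1: at (5, -1, -0.5), ∇h = (47, 4, 0) → (5, -1, -0.5) − 0.05·(47, 4, 0) = (2.65, -1.2, -0.5)
Step 2: at (2.65, -1.2, -0.5), ∇h = (28.2, 3.2, 0) → (2.65, -1.2, -0.5) − 0.05·(28.2, 3.2, 0) = (1.24, -1.36, -0.5)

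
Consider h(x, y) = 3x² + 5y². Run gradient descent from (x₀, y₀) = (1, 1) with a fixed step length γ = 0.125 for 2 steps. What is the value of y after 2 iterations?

∇h = (6x, 10y)
Step 1: at (1, 1), ∇h = (6, 10) → (1, 1) − 0.125·(6, 10) = (0.25, -0.25)
Step 2: at (0.25, -0.25), ∇h = (1.5, -2.5) → (0.25, -0.25) − 0.125·(1.5, -2.5) = (0.0625, 0.0625)
y = 0.0625

0.0625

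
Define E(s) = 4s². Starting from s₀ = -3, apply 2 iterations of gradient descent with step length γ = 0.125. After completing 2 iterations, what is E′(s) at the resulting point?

0

E′(s) = 8s
s₁ = -3 − 0.125·(-24) = 0
s₂ = 0 − 0.125·0 = 0
E′(s) at (0) = 0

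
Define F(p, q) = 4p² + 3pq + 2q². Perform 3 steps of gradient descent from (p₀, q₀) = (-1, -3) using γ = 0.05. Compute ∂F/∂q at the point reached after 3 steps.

∇F = (8p + 3q, 3p + 4q)
(p₁, q₁) = (-1, -3) − 0.05·(-17, -15) = (-0.15, -2.25)
(p₂, q₂) = (-0.15, -2.25) − 0.05·(-7.95, -9.45) = (0.2475, -1.7775)
(p₃, q₃) = (0.2475, -1.7775) − 0.05·(-3.3525, -6.3675) = (0.415125, -1.459125)
∂F/∂q at (0.415125, -1.459125) = -4.591125

-4.591125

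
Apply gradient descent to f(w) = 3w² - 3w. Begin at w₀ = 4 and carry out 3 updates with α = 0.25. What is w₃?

f′(w) = 6w - 3
w₁ = 4 − 0.25·21 = -1.25
w₂ = -1.25 − 0.25·(-10.5) = 1.375
w₃ = 1.375 − 0.25·5.25 = 0.0625

0.0625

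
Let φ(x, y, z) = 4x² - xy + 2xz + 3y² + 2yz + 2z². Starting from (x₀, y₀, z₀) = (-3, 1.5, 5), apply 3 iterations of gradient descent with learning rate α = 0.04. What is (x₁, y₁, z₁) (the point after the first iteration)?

∇φ = (8x - y + 2z, -x + 6y + 2z, 2x + 2y + 4z)
Step 1: at (-3, 1.5, 5), ∇φ = (-15.5, 22, 17) → (-3, 1.5, 5) − 0.04·(-15.5, 22, 17) = (-2.38, 0.62, 4.32)

(-2.38, 0.62, 4.32)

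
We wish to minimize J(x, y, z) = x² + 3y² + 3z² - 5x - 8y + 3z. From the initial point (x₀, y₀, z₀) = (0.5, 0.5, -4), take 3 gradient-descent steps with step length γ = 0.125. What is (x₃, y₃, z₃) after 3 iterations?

∇J = (2x - 5, 6y - 8, 6z + 3)
(x₁, y₁, z₁) = (0.5, 0.5, -4) − 0.125·(-4, -5, -21) = (1, 1.125, -1.375)
(x₂, y₂, z₂) = (1, 1.125, -1.375) − 0.125·(-3, -1.25, -5.25) = (1.375, 1.28125, -0.71875)
(x₃, y₃, z₃) = (1.375, 1.28125, -0.71875) − 0.125·(-2.25, -0.3125, -1.3125) = (1.65625, 1.3203125, -0.5546875)

(1.65625, 1.3203125, -0.5546875)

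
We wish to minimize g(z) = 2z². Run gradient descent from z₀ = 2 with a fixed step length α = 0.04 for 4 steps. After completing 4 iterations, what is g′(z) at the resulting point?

g′(z) = 4z
z₁ = 2 − 0.04·8 = 1.68
z₂ = 1.68 − 0.04·6.72 = 1.4112
z₃ = 1.4112 − 0.04·5.6448 = 1.185408
z₄ = 1.185408 − 0.04·4.741632 = 0.99574272
g′(z) at (0.99574272) = 3.98297088

3.98297088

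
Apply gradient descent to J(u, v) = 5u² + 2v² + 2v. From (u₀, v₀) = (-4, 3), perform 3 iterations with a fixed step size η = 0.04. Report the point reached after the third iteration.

∇J = (10u, 4v + 2)
(u₁, v₁) = (-4, 3) − 0.04·(-40, 14) = (-2.4, 2.44)
(u₂, v₂) = (-2.4, 2.44) − 0.04·(-24, 11.76) = (-1.44, 1.9696)
(u₃, v₃) = (-1.44, 1.9696) − 0.04·(-14.4, 9.8784) = (-0.864, 1.574464)

(-0.864, 1.574464)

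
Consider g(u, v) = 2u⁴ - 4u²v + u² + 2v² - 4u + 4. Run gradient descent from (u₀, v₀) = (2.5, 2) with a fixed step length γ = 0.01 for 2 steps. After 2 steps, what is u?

∇g = (8u³ - 8uv + 2u - 4, -4u² + 4v)
Step 1: at (2.5, 2), ∇g = (86, -17) → (2.5, 2) − 0.01·(86, -17) = (1.64, 2.17)
Step 2: at (1.64, 2.17), ∇g = (6.097152, -2.0784) → (1.64, 2.17) − 0.01·(6.097152, -2.0784) = (1.57902848, 2.190784)
u = 1.57902848

1.57902848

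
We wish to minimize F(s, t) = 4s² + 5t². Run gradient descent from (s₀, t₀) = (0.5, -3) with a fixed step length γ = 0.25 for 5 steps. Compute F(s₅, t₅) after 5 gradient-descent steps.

∇F = (8s, 10t)
Step 1: at (0.5, -3), ∇F = (4, -30) → (0.5, -3) − 0.25·(4, -30) = (-0.5, 4.5)
Step 2: at (-0.5, 4.5), ∇F = (-4, 45) → (-0.5, 4.5) − 0.25·(-4, 45) = (0.5, -6.75)
Step 3: at (0.5, -6.75), ∇F = (4, -67.5) → (0.5, -6.75) − 0.25·(4, -67.5) = (-0.5, 10.125)
Step 4: at (-0.5, 10.125), ∇F = (-4, 101.25) → (-0.5, 10.125) − 0.25·(-4, 101.25) = (0.5, -15.1875)
Step 5: at (0.5, -15.1875), ∇F = (4, -151.875) → (0.5, -15.1875) − 0.25·(4, -151.875) = (-0.5, 22.78125)
F(-0.5, 22.78125) = 2595.9267578125

2595.9267578125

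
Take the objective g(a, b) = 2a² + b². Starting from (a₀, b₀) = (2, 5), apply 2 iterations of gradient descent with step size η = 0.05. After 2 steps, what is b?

4.05

∇g = (4a, 2b)
(a₁, b₁) = (2, 5) − 0.05·(8, 10) = (1.6, 4.5)
(a₂, b₂) = (1.6, 4.5) − 0.05·(6.4, 9) = (1.28, 4.05)
b = 4.05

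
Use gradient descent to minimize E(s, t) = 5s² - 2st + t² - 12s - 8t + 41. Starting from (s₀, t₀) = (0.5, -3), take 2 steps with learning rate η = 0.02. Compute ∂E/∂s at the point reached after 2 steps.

∇E = (10s - 2t - 12, -2s + 2t - 8)
Step 1: at (0.5, -3), ∇E = (-1, -15) → (0.5, -3) − 0.02·(-1, -15) = (0.52, -2.7)
Step 2: at (0.52, -2.7), ∇E = (-1.4, -14.44) → (0.52, -2.7) − 0.02·(-1.4, -14.44) = (0.548, -2.4112)
∂E/∂s at (0.548, -2.4112) = -1.6976

-1.6976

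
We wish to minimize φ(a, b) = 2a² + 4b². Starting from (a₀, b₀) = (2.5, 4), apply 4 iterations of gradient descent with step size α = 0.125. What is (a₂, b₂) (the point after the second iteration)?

∇φ = (4a, 8b)
Step 1: at (2.5, 4), ∇φ = (10, 32) → (2.5, 4) − 0.125·(10, 32) = (1.25, 0)
Step 2: at (1.25, 0), ∇φ = (5, 0) → (1.25, 0) − 0.125·(5, 0) = (0.625, 0)

(0.625, 0)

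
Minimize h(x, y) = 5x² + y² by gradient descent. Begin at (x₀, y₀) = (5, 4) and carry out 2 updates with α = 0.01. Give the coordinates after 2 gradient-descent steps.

∇h = (10x, 2y)
(x₁, y₁) = (5, 4) − 0.01·(50, 8) = (4.5, 3.92)
(x₂, y₂) = (4.5, 3.92) − 0.01·(45, 7.84) = (4.05, 3.8416)

(4.05, 3.8416)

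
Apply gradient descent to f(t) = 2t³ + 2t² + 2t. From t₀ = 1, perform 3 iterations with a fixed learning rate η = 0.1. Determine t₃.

-0.4774016

f′(t) = 6t² + 4t + 2
t₁ = 1 − 0.1·12 = -0.2
t₂ = -0.2 − 0.1·1.44 = -0.344
t₃ = -0.344 − 0.1·1.334016 = -0.4774016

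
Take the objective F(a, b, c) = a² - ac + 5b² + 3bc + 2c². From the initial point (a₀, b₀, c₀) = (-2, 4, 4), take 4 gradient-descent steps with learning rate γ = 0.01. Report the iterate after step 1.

(-1.92, 3.48, 3.7)

∇F = (2a - c, 10b + 3c, -a + 3b + 4c)
Step 1: at (-2, 4, 4), ∇F = (-8, 52, 30) → (-2, 4, 4) − 0.01·(-8, 52, 30) = (-1.92, 3.48, 3.7)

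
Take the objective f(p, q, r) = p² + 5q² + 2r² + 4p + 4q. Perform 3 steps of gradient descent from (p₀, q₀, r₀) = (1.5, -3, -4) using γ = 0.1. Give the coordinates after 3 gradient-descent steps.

(-0.208, -0.4, -0.864)

∇f = (2p + 4, 10q + 4, 4r)
(p₁, q₁, r₁) = (1.5, -3, -4) − 0.1·(7, -26, -16) = (0.8, -0.4, -2.4)
(p₂, q₂, r₂) = (0.8, -0.4, -2.4) − 0.1·(5.6, 0, -9.6) = (0.24, -0.4, -1.44)
(p₃, q₃, r₃) = (0.24, -0.4, -1.44) − 0.1·(4.48, 0, -5.76) = (-0.208, -0.4, -0.864)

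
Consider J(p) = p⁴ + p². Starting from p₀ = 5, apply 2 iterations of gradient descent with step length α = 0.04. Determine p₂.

J′(p) = 4p³ + 2p
Step 1: J′(5) = 510; p₁ = 5 − 0.04·510 = -15.4
Step 2: J′(-15.4) = -14639.856; p₂ = -15.4 − 0.04·(-14639.856) = 570.19424

570.19424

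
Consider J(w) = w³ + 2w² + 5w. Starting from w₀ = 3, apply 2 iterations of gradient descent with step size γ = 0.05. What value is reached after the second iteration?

J′(w) = 3w² + 4w + 5
w₁ = 3 − 0.05·44 = 0.8
w₂ = 0.8 − 0.05·10.12 = 0.294

0.294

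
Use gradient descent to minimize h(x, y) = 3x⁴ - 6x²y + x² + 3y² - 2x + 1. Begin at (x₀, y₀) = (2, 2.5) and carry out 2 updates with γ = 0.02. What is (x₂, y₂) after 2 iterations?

∇h = (12x³ - 12xy + 2x - 2, -6x² + 6y)
(x₁, y₁) = (2, 2.5) − 0.02·(38, -9) = (1.24, 2.68)
(x₂, y₂) = (1.24, 2.68) − 0.02·(-16.518912, 6.8544) = (1.57037824, 2.542912)

(1.57037824, 2.542912)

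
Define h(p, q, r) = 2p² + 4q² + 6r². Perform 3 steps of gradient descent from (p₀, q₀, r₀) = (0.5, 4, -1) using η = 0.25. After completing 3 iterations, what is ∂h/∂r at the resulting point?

96

∇h = (4p, 8q, 12r)
(p₁, q₁, r₁) = (0.5, 4, -1) − 0.25·(2, 32, -12) = (0, -4, 2)
(p₂, q₂, r₂) = (0, -4, 2) − 0.25·(0, -32, 24) = (0, 4, -4)
(p₃, q₃, r₃) = (0, 4, -4) − 0.25·(0, 32, -48) = (0, -4, 8)
∂h/∂r at (0, -4, 8) = 96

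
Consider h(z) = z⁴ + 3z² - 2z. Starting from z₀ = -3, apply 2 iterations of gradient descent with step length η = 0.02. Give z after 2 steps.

-0.34038528

h′(z) = 4z³ + 6z - 2
z₁ = -3 − 0.02·(-128) = -0.44
z₂ = -0.44 − 0.02·(-4.980736) = -0.34038528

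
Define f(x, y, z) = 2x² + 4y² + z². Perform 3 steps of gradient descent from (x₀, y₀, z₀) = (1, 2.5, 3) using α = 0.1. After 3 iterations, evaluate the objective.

2.454208

∇f = (4x, 8y, 2z)
(x₁, y₁, z₁) = (1, 2.5, 3) − 0.1·(4, 20, 6) = (0.6, 0.5, 2.4)
(x₂, y₂, z₂) = (0.6, 0.5, 2.4) − 0.1·(2.4, 4, 4.8) = (0.36, 0.1, 1.92)
(x₃, y₃, z₃) = (0.36, 0.1, 1.92) − 0.1·(1.44, 0.8, 3.84) = (0.216, 0.02, 1.536)
f(0.216, 0.02, 1.536) = 2.454208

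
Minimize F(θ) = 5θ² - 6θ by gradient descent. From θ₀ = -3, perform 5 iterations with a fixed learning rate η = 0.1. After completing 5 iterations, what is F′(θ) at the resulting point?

F′(θ) = 10θ - 6
θ₁ = -3 − 0.1·(-36) = 0.6
θ₂ = 0.6 − 0.1·0 = 0.6
θ₃ = 0.6 − 0.1·0 = 0.6
θ₄ = 0.6 − 0.1·0 = 0.6
θ₅ = 0.6 − 0.1·0 = 0.6
F′(θ) at (0.6) = 0

0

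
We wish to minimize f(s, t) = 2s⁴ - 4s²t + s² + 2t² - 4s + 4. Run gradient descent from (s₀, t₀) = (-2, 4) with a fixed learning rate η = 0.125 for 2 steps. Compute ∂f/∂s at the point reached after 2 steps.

∇f = (8s³ - 8st + 2s - 4, -4s² + 4t)
(s₁, t₁) = (-2, 4) − 0.125·(-8, 0) = (-1, 4)
(s₂, t₂) = (-1, 4) − 0.125·(18, 12) = (-3.25, 2.5)
∂f/∂s at (-3.25, 2.5) = -220.125

-220.125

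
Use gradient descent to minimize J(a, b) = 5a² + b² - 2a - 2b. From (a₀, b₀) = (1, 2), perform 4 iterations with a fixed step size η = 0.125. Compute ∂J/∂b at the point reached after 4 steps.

∇J = (10a - 2, 2b - 2)
(a₁, b₁) = (1, 2) − 0.125·(8, 2) = (0, 1.75)
(a₂, b₂) = (0, 1.75) − 0.125·(-2, 1.5) = (0.25, 1.5625)
(a₃, b₃) = (0.25, 1.5625) − 0.125·(0.5, 1.125) = (0.1875, 1.421875)
(a₄, b₄) = (0.1875, 1.421875) − 0.125·(-0.125, 0.84375) = (0.203125, 1.31640625)
∂J/∂b at (0.203125, 1.31640625) = 0.6328125

0.6328125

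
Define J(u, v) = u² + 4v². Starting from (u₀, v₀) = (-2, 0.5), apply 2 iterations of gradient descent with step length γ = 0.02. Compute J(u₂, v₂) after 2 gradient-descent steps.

∇J = (2u, 8v)
(u₁, v₁) = (-2, 0.5) − 0.02·(-4, 4) = (-1.92, 0.42)
(u₂, v₂) = (-1.92, 0.42) − 0.02·(-3.84, 3.36) = (-1.8432, 0.3528)
J(-1.8432, 0.3528) = 3.8952576

3.8952576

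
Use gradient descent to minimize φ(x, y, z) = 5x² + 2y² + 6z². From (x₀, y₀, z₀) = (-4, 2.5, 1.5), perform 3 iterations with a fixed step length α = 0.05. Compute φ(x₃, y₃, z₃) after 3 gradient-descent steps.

∇φ = (10x, 4y, 12z)
(x₁, y₁, z₁) = (-4, 2.5, 1.5) − 0.05·(-40, 10, 18) = (-2, 2, 0.6)
(x₂, y₂, z₂) = (-2, 2, 0.6) − 0.05·(-20, 8, 7.2) = (-1, 1.6, 0.24)
(x₃, y₃, z₃) = (-1, 1.6, 0.24) − 0.05·(-10, 6.4, 2.88) = (-0.5, 1.28, 0.096)
φ(-0.5, 1.28, 0.096) = 4.582096

4.582096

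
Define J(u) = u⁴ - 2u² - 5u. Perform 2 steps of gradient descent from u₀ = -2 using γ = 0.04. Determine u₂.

-0.67956736

J′(u) = 4u³ - 4u - 5
Step 1: J′(-2) = -29; u₁ = -2 − 0.04·(-29) = -0.84
Step 2: J′(-0.84) = -4.010816; u₂ = -0.84 − 0.04·(-4.010816) = -0.67956736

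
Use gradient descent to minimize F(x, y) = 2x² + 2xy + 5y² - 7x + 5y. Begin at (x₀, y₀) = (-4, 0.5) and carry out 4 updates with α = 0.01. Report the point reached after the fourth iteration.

∇F = (4x + 2y - 7, 2x + 10y + 5)
(x₁, y₁) = (-4, 0.5) − 0.01·(-22, 2) = (-3.78, 0.48)
(x₂, y₂) = (-3.78, 0.48) − 0.01·(-21.16, 2.24) = (-3.5684, 0.4576)
(x₃, y₃) = (-3.5684, 0.4576) − 0.01·(-20.3584, 2.4392) = (-3.364816, 0.433208)
(x₄, y₄) = (-3.364816, 0.433208) − 0.01·(-19.592848, 2.602448) = (-3.16888752, 0.40718352)

(-3.16888752, 0.40718352)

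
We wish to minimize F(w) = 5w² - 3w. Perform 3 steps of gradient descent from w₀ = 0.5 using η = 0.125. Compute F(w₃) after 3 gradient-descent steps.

F′(w) = 10w - 3
Step 1: F′(0.5) = 2; w₁ = 0.5 − 0.125·2 = 0.25
Step 2: F′(0.25) = -0.5; w₂ = 0.25 − 0.125·(-0.5) = 0.3125
Step 3: F′(0.3125) = 0.125; w₃ = 0.3125 − 0.125·0.125 = 0.296875
F(0.296875) = -0.449951171875

-0.449951171875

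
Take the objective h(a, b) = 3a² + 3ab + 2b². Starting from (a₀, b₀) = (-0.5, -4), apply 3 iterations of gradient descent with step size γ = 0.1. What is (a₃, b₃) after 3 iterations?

∇h = (6a + 3b, 3a + 4b)
Step 1: at (-0.5, -4), ∇h = (-15, -17.5) → (-0.5, -4) − 0.1·(-15, -17.5) = (1, -2.25)
Step 2: at (1, -2.25), ∇h = (-0.75, -6) → (1, -2.25) − 0.1·(-0.75, -6) = (1.075, -1.65)
Step 3: at (1.075, -1.65), ∇h = (1.5, -3.375) → (1.075, -1.65) − 0.1·(1.5, -3.375) = (0.925, -1.3125)

(0.925, -1.3125)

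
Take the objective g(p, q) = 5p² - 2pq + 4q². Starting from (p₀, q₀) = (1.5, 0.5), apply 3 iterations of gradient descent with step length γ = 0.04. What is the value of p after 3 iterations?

0.39152

∇g = (10p - 2q, -2p + 8q)
(p₁, q₁) = (1.5, 0.5) − 0.04·(14, 1) = (0.94, 0.46)
(p₂, q₂) = (0.94, 0.46) − 0.04·(8.48, 1.8) = (0.6008, 0.388)
(p₃, q₃) = (0.6008, 0.388) − 0.04·(5.232, 1.9024) = (0.39152, 0.311904)
p = 0.39152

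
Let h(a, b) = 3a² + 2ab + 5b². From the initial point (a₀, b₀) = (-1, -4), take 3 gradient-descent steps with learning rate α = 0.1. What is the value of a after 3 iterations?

0.064

∇h = (6a + 2b, 2a + 10b)
Step 1: at (-1, -4), ∇h = (-14, -42) → (-1, -4) − 0.1·(-14, -42) = (0.4, 0.2)
Step 2: at (0.4, 0.2), ∇h = (2.8, 2.8) → (0.4, 0.2) − 0.1·(2.8, 2.8) = (0.12, -0.08)
Step 3: at (0.12, -0.08), ∇h = (0.56, -0.56) → (0.12, -0.08) − 0.1·(0.56, -0.56) = (0.064, -0.024)
a = 0.064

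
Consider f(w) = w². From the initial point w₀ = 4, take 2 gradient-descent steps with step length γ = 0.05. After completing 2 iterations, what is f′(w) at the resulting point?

f′(w) = 2w
w₁ = 4 − 0.05·8 = 3.6
w₂ = 3.6 − 0.05·7.2 = 3.24
f′(w) at (3.24) = 6.48

6.48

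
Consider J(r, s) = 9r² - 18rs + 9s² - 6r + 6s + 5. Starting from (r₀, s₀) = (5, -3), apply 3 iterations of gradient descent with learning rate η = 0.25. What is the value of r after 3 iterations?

∇J = (18r - 18s - 6, -18r + 18s + 6)
Step 1: at (5, -3), ∇J = (138, -138) → (5, -3) − 0.25·(138, -138) = (-29.5, 31.5)
Step 2: at (-29.5, 31.5), ∇J = (-1104, 1104) → (-29.5, 31.5) − 0.25·(-1104, 1104) = (246.5, -244.5)
Step 3: at (246.5, -244.5), ∇J = (8832, -8832) → (246.5, -244.5) − 0.25·(8832, -8832) = (-1961.5, 1963.5)
r = -1961.5

-1961.5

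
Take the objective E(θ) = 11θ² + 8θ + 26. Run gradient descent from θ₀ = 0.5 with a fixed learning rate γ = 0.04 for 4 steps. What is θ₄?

-0.36345728

E′(θ) = 22θ + 8
Step 1: E′(0.5) = 19; θ₁ = 0.5 − 0.04·19 = -0.26
Step 2: E′(-0.26) = 2.28; θ₂ = -0.26 − 0.04·2.28 = -0.3512
Step 3: E′(-0.3512) = 0.2736; θ₃ = -0.3512 − 0.04·0.2736 = -0.362144
Step 4: E′(-0.362144) = 0.032832; θ₄ = -0.362144 − 0.04·0.032832 = -0.36345728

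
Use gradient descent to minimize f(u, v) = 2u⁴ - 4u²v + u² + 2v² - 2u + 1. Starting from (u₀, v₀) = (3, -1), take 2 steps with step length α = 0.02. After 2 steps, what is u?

∇f = (8u³ - 8uv + 2u - 2, -4u² + 4v)
Step 1: at (3, -1), ∇f = (244, -40) → (3, -1) − 0.02·(244, -40) = (-1.88, -0.2)
Step 2: at (-1.88, -0.2), ∇f = (-61.925376, -14.9376) → (-1.88, -0.2) − 0.02·(-61.925376, -14.9376) = (-0.64149248, 0.098752)
u = -0.64149248

-0.64149248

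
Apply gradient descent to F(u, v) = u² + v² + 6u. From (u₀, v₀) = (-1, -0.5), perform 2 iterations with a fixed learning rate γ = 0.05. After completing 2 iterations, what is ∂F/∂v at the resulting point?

-0.81

∇F = (2u + 6, 2v)
Step 1: at (-1, -0.5), ∇F = (4, -1) → (-1, -0.5) − 0.05·(4, -1) = (-1.2, -0.45)
Step 2: at (-1.2, -0.45), ∇F = (3.6, -0.9) → (-1.2, -0.45) − 0.05·(3.6, -0.9) = (-1.38, -0.405)
∂F/∂v at (-1.38, -0.405) = -0.81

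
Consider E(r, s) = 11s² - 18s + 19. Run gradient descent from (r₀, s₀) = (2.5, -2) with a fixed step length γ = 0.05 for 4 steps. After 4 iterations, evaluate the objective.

∇E = (0, 22s - 18)
(r₁, s₁) = (2.5, -2) − 0.05·(0, -62) = (2.5, 1.1)
(r₂, s₂) = (2.5, 1.1) − 0.05·(0, 6.2) = (2.5, 0.79)
(r₃, s₃) = (2.5, 0.79) − 0.05·(0, -0.62) = (2.5, 0.821)
(r₄, s₄) = (2.5, 0.821) − 0.05·(0, 0.062) = (2.5, 0.8179)
E(2.5, 0.8179) = 11.63636451

11.63636451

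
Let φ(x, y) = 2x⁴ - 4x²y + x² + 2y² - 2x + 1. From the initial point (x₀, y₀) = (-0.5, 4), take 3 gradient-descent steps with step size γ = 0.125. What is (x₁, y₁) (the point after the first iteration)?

∇φ = (8x³ - 8xy + 2x - 2, -4x² + 4y)
(x₁, y₁) = (-0.5, 4) − 0.125·(12, 15) = (-2, 2.125)

(-2, 2.125)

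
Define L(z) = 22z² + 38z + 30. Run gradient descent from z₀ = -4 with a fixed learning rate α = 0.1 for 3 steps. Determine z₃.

L′(z) = 44z + 38
z₁ = -4 − 0.1·(-138) = 9.8
z₂ = 9.8 − 0.1·469.2 = -37.12
z₃ = -37.12 − 0.1·(-1595.28) = 122.408

122.408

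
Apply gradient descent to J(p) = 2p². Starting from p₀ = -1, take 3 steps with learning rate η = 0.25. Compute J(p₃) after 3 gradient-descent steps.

0

J′(p) = 4p
Step 1: J′(-1) = -4; p₁ = -1 − 0.25·(-4) = 0
Step 2: J′(0) = 0; p₂ = 0 − 0.25·0 = 0
Step 3: J′(0) = 0; p₃ = 0 − 0.25·0 = 0
J(0) = 0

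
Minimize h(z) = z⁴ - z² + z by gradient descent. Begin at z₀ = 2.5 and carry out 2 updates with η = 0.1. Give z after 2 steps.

h′(z) = 4z³ - 2z + 1
z₁ = 2.5 − 0.1·58.5 = -3.35
z₂ = -3.35 − 0.1·(-142.6815) = 10.91815

10.91815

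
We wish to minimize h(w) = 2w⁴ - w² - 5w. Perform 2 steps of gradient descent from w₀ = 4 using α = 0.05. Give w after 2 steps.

h′(w) = 8w³ - 2w - 5
w₁ = 4 − 0.05·499 = -20.95
w₂ = -20.95 − 0.05·(-73523.159) = 3655.20795

3655.20795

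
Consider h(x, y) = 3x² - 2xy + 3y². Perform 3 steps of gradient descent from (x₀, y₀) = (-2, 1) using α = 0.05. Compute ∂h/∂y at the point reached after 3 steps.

1.568

∇h = (6x - 2y, -2x + 6y)
(x₁, y₁) = (-2, 1) − 0.05·(-14, 10) = (-1.3, 0.5)
(x₂, y₂) = (-1.3, 0.5) − 0.05·(-8.8, 5.6) = (-0.86, 0.22)
(x₃, y₃) = (-0.86, 0.22) − 0.05·(-5.6, 3.04) = (-0.58, 0.068)
∂h/∂y at (-0.58, 0.068) = 1.568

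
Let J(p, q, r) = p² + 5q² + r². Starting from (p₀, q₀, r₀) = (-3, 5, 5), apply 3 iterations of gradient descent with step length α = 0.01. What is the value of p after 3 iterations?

∇J = (2p, 10q, 2r)
Step 1: at (-3, 5, 5), ∇J = (-6, 50, 10) → (-3, 5, 5) − 0.01·(-6, 50, 10) = (-2.94, 4.5, 4.9)
Step 2: at (-2.94, 4.5, 4.9), ∇J = (-5.88, 45, 9.8) → (-2.94, 4.5, 4.9) − 0.01·(-5.88, 45, 9.8) = (-2.8812, 4.05, 4.802)
Step 3: at (-2.8812, 4.05, 4.802), ∇J = (-5.7624, 40.5, 9.604) → (-2.8812, 4.05, 4.802) − 0.01·(-5.7624, 40.5, 9.604) = (-2.823576, 3.645, 4.70596)
p = -2.823576

-2.823576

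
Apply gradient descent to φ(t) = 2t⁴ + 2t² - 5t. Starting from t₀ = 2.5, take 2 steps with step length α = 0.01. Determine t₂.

1.06376

φ′(t) = 8t³ + 4t - 5
Step 1: φ′(2.5) = 130; t₁ = 2.5 − 0.01·130 = 1.2
Step 2: φ′(1.2) = 13.624; t₂ = 1.2 − 0.01·13.624 = 1.06376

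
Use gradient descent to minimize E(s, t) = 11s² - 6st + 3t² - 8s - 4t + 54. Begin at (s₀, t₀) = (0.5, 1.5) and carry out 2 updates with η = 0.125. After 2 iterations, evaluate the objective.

∇E = (22s - 6t - 8, -6s + 6t - 4)
Step 1: at (0.5, 1.5), ∇E = (-6, 2) → (0.5, 1.5) − 0.125·(-6, 2) = (1.25, 1.25)
Step 2: at (1.25, 1.25), ∇E = (12, -4) → (1.25, 1.25) − 0.125·(12, -4) = (-0.25, 1.75)
E(-0.25, 1.75) = 61.5

61.5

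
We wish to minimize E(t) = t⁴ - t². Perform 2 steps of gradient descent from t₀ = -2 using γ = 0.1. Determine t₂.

E′(t) = 4t³ - 2t
t₁ = -2 − 0.1·(-28) = 0.8
t₂ = 0.8 − 0.1·0.448 = 0.7552

0.7552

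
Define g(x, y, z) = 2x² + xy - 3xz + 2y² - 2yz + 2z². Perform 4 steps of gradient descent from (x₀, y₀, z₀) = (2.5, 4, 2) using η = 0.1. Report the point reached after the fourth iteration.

(1.5246, 1.2484, 2.25)

∇g = (4x + y - 3z, x + 4y - 2z, -3x - 2y + 4z)
Step 1: at (2.5, 4, 2), ∇g = (8, 14.5, -7.5) → (2.5, 4, 2) − 0.1·(8, 14.5, -7.5) = (1.7, 2.55, 2.75)
Step 2: at (1.7, 2.55, 2.75), ∇g = (1.1, 6.4, 0.8) → (1.7, 2.55, 2.75) − 0.1·(1.1, 6.4, 0.8) = (1.59, 1.91, 2.67)
Step 3: at (1.59, 1.91, 2.67), ∇g = (0.26, 3.89, 2.09) → (1.59, 1.91, 2.67) − 0.1·(0.26, 3.89, 2.09) = (1.564, 1.521, 2.461)
Step 4: at (1.564, 1.521, 2.461), ∇g = (0.394, 2.726, 2.11) → (1.564, 1.521, 2.461) − 0.1·(0.394, 2.726, 2.11) = (1.5246, 1.2484, 2.25)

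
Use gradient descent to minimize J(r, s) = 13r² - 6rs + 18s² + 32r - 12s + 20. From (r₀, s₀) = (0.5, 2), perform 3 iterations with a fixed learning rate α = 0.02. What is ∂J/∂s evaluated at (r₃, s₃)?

∇J = (26r - 6s + 32, -6r + 36s - 12)
(r₁, s₁) = (0.5, 2) − 0.02·(33, 57) = (-0.16, 0.86)
(r₂, s₂) = (-0.16, 0.86) − 0.02·(22.68, 19.92) = (-0.6136, 0.4616)
(r₃, s₃) = (-0.6136, 0.4616) − 0.02·(13.2768, 8.2992) = (-0.879136, 0.295616)
∂J/∂s at (-0.879136, 0.295616) = 3.916992

3.916992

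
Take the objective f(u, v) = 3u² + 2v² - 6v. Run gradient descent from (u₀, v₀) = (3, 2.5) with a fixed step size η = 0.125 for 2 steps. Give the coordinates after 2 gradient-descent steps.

(0.1875, 1.75)

∇f = (6u, 4v - 6)
(u₁, v₁) = (3, 2.5) − 0.125·(18, 4) = (0.75, 2)
(u₂, v₂) = (0.75, 2) − 0.125·(4.5, 2) = (0.1875, 1.75)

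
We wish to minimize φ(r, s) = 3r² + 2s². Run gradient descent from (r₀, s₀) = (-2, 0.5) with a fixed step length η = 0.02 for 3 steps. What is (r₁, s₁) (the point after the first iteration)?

∇φ = (6r, 4s)
(r₁, s₁) = (-2, 0.5) − 0.02·(-12, 2) = (-1.76, 0.46)

(-1.76, 0.46)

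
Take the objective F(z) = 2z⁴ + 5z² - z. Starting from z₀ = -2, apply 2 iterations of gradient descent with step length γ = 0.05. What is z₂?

-3.38125

F′(z) = 8z³ + 10z - 1
Step 1: F′(-2) = -85; z₁ = -2 − 0.05·(-85) = 2.25
Step 2: F′(2.25) = 112.625; z₂ = 2.25 − 0.05·112.625 = -3.38125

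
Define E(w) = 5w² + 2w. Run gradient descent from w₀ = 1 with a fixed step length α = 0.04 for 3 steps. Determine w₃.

0.0592

E′(w) = 10w + 2
Step 1: E′(1) = 12; w₁ = 1 − 0.04·12 = 0.52
Step 2: E′(0.52) = 7.2; w₂ = 0.52 − 0.04·7.2 = 0.232
Step 3: E′(0.232) = 4.32; w₃ = 0.232 − 0.04·4.32 = 0.0592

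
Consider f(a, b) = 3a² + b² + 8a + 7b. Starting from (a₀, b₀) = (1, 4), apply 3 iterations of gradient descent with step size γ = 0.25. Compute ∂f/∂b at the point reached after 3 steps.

1.875

∇f = (6a + 8, 2b + 7)
Step 1: at (1, 4), ∇f = (14, 15) → (1, 4) − 0.25·(14, 15) = (-2.5, 0.25)
Step 2: at (-2.5, 0.25), ∇f = (-7, 7.5) → (-2.5, 0.25) − 0.25·(-7, 7.5) = (-0.75, -1.625)
Step 3: at (-0.75, -1.625), ∇f = (3.5, 3.75) → (-0.75, -1.625) − 0.25·(3.5, 3.75) = (-1.625, -2.5625)
∂f/∂b at (-1.625, -2.5625) = 1.875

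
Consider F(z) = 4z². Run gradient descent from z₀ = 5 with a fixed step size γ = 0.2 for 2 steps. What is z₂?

F′(z) = 8z
z₁ = 5 − 0.2·40 = -3
z₂ = -3 − 0.2·(-24) = 1.8

1.8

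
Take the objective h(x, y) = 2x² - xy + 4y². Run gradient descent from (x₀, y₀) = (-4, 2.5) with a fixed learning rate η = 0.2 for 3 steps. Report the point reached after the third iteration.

∇h = (4x - y, -x + 8y)
(x₁, y₁) = (-4, 2.5) − 0.2·(-18.5, 24) = (-0.3, -2.3)
(x₂, y₂) = (-0.3, -2.3) − 0.2·(1.1, -18.1) = (-0.52, 1.32)
(x₃, y₃) = (-0.52, 1.32) − 0.2·(-3.4, 11.08) = (0.16, -0.896)

(0.16, -0.896)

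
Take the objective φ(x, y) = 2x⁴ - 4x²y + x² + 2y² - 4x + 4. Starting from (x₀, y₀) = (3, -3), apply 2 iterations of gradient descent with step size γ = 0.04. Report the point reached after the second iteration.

∇φ = (8x³ - 8xy + 2x - 4, -4x² + 4y)
(x₁, y₁) = (3, -3) − 0.04·(290, -48) = (-8.6, -1.08)
(x₂, y₂) = (-8.6, -1.08) − 0.04·(-5183.952, -300.16) = (198.75808, 10.9264)

(198.75808, 10.9264)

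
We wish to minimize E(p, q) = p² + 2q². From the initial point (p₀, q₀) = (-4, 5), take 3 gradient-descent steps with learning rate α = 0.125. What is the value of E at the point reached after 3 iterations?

∇E = (2p, 4q)
(p₁, q₁) = (-4, 5) − 0.125·(-8, 20) = (-3, 2.5)
(p₂, q₂) = (-3, 2.5) − 0.125·(-6, 10) = (-2.25, 1.25)
(p₃, q₃) = (-2.25, 1.25) − 0.125·(-4.5, 5) = (-1.6875, 0.625)
E(-1.6875, 0.625) = 3.62890625

3.62890625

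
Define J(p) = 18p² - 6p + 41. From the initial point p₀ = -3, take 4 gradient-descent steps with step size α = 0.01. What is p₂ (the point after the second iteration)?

-1.1304

J′(p) = 36p - 6
Step 1: J′(-3) = -114; p₁ = -3 − 0.01·(-114) = -1.86
Step 2: J′(-1.86) = -72.96; p₂ = -1.86 − 0.01·(-72.96) = -1.1304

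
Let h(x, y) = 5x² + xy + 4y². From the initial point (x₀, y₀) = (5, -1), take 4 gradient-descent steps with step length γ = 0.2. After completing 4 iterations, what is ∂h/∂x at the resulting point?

56.6336

∇h = (10x + y, x + 8y)
(x₁, y₁) = (5, -1) − 0.2·(49, -3) = (-4.8, -0.4)
(x₂, y₂) = (-4.8, -0.4) − 0.2·(-48.4, -8) = (4.88, 1.2)
(x₃, y₃) = (4.88, 1.2) − 0.2·(50, 14.48) = (-5.12, -1.696)
(x₄, y₄) = (-5.12, -1.696) − 0.2·(-52.896, -18.688) = (5.4592, 2.0416)
∂h/∂x at (5.4592, 2.0416) = 56.6336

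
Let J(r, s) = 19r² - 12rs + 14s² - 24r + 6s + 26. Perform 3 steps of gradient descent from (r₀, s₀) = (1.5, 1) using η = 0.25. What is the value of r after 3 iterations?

∇J = (38r - 12s - 24, -12r + 28s + 6)
Step 1: at (1.5, 1), ∇J = (21, 16) → (1.5, 1) − 0.25·(21, 16) = (-3.75, -3)
Step 2: at (-3.75, -3), ∇J = (-130.5, -33) → (-3.75, -3) − 0.25·(-130.5, -33) = (28.875, 5.25)
Step 3: at (28.875, 5.25), ∇J = (1010.25, -193.5) → (28.875, 5.25) − 0.25·(1010.25, -193.5) = (-223.6875, 53.625)
r = -223.6875

-223.6875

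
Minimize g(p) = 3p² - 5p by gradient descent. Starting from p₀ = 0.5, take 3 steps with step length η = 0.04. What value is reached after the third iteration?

g′(p) = 6p - 5
p₁ = 0.5 − 0.04·(-2) = 0.58
p₂ = 0.58 − 0.04·(-1.52) = 0.6408
p₃ = 0.6408 − 0.04·(-1.1552) = 0.687008

0.687008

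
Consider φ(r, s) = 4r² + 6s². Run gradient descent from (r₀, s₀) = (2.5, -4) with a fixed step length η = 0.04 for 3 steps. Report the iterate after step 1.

(1.7, -2.08)

∇φ = (8r, 12s)
Step 1: at (2.5, -4), ∇φ = (20, -48) → (2.5, -4) − 0.04·(20, -48) = (1.7, -2.08)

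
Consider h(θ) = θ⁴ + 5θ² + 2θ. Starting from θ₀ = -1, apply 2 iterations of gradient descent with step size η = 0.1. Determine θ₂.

-0.2032

h′(θ) = 4θ³ + 10θ + 2
θ₁ = -1 − 0.1·(-12) = 0.2
θ₂ = 0.2 − 0.1·4.032 = -0.2032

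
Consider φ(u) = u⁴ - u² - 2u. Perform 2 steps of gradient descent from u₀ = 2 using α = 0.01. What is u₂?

1.58407904

φ′(u) = 4u³ - 2u - 2
Step 1: φ′(2) = 26; u₁ = 2 − 0.01·26 = 1.74
Step 2: φ′(1.74) = 15.592096; u₂ = 1.74 − 0.01·15.592096 = 1.58407904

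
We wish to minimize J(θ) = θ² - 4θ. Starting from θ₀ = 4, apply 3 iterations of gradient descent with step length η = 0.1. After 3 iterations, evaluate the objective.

J′(θ) = 2θ - 4
θ₁ = 4 − 0.1·4 = 3.6
θ₂ = 3.6 − 0.1·3.2 = 3.28
θ₃ = 3.28 − 0.1·2.56 = 3.024
J(3.024) = -2.951424

-2.951424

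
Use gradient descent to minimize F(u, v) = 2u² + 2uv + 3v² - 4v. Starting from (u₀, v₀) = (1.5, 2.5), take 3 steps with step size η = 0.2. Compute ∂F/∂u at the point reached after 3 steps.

-0.68

∇F = (4u + 2v, 2u + 6v - 4)
(u₁, v₁) = (1.5, 2.5) − 0.2·(11, 14) = (-0.7, -0.3)
(u₂, v₂) = (-0.7, -0.3) − 0.2·(-3.4, -7.2) = (-0.02, 1.14)
(u₃, v₃) = (-0.02, 1.14) − 0.2·(2.2, 2.8) = (-0.46, 0.58)
∂F/∂u at (-0.46, 0.58) = -0.68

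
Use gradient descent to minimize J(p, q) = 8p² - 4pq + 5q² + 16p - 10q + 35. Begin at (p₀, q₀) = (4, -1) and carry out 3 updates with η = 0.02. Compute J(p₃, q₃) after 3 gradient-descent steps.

41.520279478272

∇J = (16p - 4q + 16, -4p + 10q - 10)
(p₁, q₁) = (4, -1) − 0.02·(84, -36) = (2.32, -0.28)
(p₂, q₂) = (2.32, -0.28) − 0.02·(54.24, -22.08) = (1.2352, 0.1616)
(p₃, q₃) = (1.2352, 0.1616) − 0.02·(35.1168, -13.3248) = (0.532864, 0.428096)
J(0.532864, 0.428096) = 41.520279478272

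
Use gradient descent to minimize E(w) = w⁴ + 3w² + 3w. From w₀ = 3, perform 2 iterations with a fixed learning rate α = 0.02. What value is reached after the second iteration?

0.30367296

E′(w) = 4w³ + 6w + 3
w₁ = 3 − 0.02·129 = 0.42
w₂ = 0.42 − 0.02·5.816352 = 0.30367296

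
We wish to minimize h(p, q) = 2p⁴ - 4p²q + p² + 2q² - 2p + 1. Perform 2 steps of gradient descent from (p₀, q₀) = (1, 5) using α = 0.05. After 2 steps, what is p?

∇h = (8p³ - 8pq + 2p - 2, -4p² + 4q)
Step 1: at (1, 5), ∇h = (-32, 16) → (1, 5) − 0.05·(-32, 16) = (2.6, 4.2)
Step 2: at (2.6, 4.2), ∇h = (56.448, -10.24) → (2.6, 4.2) − 0.05·(56.448, -10.24) = (-0.2224, 4.712)
p = -0.2224

-0.2224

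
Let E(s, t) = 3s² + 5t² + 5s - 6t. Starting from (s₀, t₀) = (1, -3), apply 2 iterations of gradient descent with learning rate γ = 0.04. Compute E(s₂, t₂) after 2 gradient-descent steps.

7.87876608

∇E = (6s + 5, 10t - 6)
(s₁, t₁) = (1, -3) − 0.04·(11, -36) = (0.56, -1.56)
(s₂, t₂) = (0.56, -1.56) − 0.04·(8.36, -21.6) = (0.2256, -0.696)
E(0.2256, -0.696) = 7.87876608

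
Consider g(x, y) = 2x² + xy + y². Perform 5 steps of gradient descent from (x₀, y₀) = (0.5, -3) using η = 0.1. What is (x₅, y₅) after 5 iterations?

∇g = (4x + y, x + 2y)
(x₁, y₁) = (0.5, -3) − 0.1·(-1, -5.5) = (0.6, -2.45)
(x₂, y₂) = (0.6, -2.45) − 0.1·(-0.05, -4.3) = (0.605, -2.02)
(x₃, y₃) = (0.605, -2.02) − 0.1·(0.4, -3.435) = (0.565, -1.6765)
(x₄, y₄) = (0.565, -1.6765) − 0.1·(0.5835, -2.788) = (0.50665, -1.3977)
(x₅, y₅) = (0.50665, -1.3977) − 0.1·(0.6289, -2.28875) = (0.44376, -1.168825)

(0.44376, -1.168825)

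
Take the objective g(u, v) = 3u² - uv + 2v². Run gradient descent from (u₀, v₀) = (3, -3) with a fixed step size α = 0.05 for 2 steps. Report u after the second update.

∇g = (6u - v, -u + 4v)
Step 1: at (3, -3), ∇g = (21, -15) → (3, -3) − 0.05·(21, -15) = (1.95, -2.25)
Step 2: at (1.95, -2.25), ∇g = (13.95, -10.95) → (1.95, -2.25) − 0.05·(13.95, -10.95) = (1.2525, -1.7025)
u = 1.2525

1.2525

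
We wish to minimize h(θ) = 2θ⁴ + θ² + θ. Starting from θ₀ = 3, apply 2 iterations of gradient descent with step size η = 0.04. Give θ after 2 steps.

h′(θ) = 8θ³ + 2θ + 1
Step 1: h′(3) = 223; θ₁ = 3 − 0.04·223 = -5.92
Step 2: h′(-5.92) = -1670.637504; θ₂ = -5.92 − 0.04·(-1670.637504) = 60.90550016

60.90550016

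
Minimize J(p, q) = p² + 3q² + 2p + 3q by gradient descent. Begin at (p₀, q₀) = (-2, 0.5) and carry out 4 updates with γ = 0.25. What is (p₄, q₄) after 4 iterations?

(-1.0625, -0.4375)

∇J = (2p + 2, 6q + 3)
Step 1: at (-2, 0.5), ∇J = (-2, 6) → (-2, 0.5) − 0.25·(-2, 6) = (-1.5, -1)
Step 2: at (-1.5, -1), ∇J = (-1, -3) → (-1.5, -1) − 0.25·(-1, -3) = (-1.25, -0.25)
Step 3: at (-1.25, -0.25), ∇J = (-0.5, 1.5) → (-1.25, -0.25) − 0.25·(-0.5, 1.5) = (-1.125, -0.625)
Step 4: at (-1.125, -0.625), ∇J = (-0.25, -0.75) → (-1.125, -0.625) − 0.25·(-0.25, -0.75) = (-1.0625, -0.4375)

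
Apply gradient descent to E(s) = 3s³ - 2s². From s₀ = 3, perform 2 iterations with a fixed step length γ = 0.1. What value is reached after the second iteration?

E′(s) = 9s² - 4s
s₁ = 3 − 0.1·69 = -3.9
s₂ = -3.9 − 0.1·152.49 = -19.149

-19.149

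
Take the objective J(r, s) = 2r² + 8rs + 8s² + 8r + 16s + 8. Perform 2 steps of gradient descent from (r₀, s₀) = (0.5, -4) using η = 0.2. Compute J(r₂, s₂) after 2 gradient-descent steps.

∇J = (4r + 8s + 8, 8r + 16s + 16)
(r₁, s₁) = (0.5, -4) − 0.2·(-22, -44) = (4.9, 4.8)
(r₂, s₂) = (4.9, 4.8) − 0.2·(66, 132) = (-8.3, -21.6)
J(-8.3, -21.6) = 4900.5

4900.5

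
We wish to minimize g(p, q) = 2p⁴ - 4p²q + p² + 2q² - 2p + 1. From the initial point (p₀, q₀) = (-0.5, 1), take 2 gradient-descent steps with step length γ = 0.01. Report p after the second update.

∇g = (8p³ - 8pq + 2p - 2, -4p² + 4q)
(p₁, q₁) = (-0.5, 1) − 0.01·(0, 3) = (-0.5, 0.97)
(p₂, q₂) = (-0.5, 0.97) − 0.01·(-0.12, 2.88) = (-0.4988, 0.9412)
p = -0.4988

-0.4988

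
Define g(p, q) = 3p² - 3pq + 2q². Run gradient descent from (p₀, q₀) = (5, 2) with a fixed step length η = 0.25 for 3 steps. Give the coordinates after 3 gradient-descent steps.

∇g = (6p - 3q, -3p + 4q)
(p₁, q₁) = (5, 2) − 0.25·(24, -7) = (-1, 3.75)
(p₂, q₂) = (-1, 3.75) − 0.25·(-17.25, 18) = (3.3125, -0.75)
(p₃, q₃) = (3.3125, -0.75) − 0.25·(22.125, -12.9375) = (-2.21875, 2.484375)

(-2.21875, 2.484375)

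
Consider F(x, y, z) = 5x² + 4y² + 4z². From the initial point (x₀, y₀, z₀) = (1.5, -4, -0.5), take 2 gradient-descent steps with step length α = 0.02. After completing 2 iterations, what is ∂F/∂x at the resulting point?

∇F = (10x, 8y, 8z)
Step 1: at (1.5, -4, -0.5), ∇F = (15, -32, -4) → (1.5, -4, -0.5) − 0.02·(15, -32, -4) = (1.2, -3.36, -0.42)
Step 2: at (1.2, -3.36, -0.42), ∇F = (12, -26.88, -3.36) → (1.2, -3.36, -0.42) − 0.02·(12, -26.88, -3.36) = (0.96, -2.8224, -0.3528)
∂F/∂x at (0.96, -2.8224, -0.3528) = 9.6

9.6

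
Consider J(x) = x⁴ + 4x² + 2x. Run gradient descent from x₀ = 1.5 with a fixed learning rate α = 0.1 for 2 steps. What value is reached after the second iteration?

0.33125

J′(x) = 4x³ + 8x + 2
Step 1: J′(1.5) = 27.5; x₁ = 1.5 − 0.1·27.5 = -1.25
Step 2: J′(-1.25) = -15.8125; x₂ = -1.25 − 0.1·(-15.8125) = 0.33125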